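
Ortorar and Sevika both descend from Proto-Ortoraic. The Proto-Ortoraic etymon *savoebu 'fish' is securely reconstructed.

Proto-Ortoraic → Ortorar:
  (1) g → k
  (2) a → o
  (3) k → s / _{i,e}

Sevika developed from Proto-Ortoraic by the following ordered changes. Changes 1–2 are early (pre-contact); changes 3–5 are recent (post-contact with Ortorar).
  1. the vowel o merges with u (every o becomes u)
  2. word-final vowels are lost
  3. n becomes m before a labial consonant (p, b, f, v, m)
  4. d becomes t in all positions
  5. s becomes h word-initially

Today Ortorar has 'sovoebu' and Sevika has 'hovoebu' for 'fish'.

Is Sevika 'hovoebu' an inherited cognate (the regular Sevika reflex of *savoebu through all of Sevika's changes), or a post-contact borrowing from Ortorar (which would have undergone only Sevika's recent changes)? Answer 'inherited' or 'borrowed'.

borrowed

If inherited, *savoebu would pass through all of Sevika's changes:
Sevika: *savoebu > savuebu > savueb > havueb  (by vowel merger, apocope, debuccalisation)
If borrowed from Ortorar 'sovoebu' after the early changes, it would undergo only the recent ones:
  rule 3 (nasal place assimilation): no change (sovoebu)
  rule 4 (unconditioned shift): no change (sovoebu)
  rule 5 (debuccalisation): sovoebu → hovoebu
  ⇒ as a loan: hovoebu
Sevika 'hovoebu' matches the loan outcome 'hovoebu', not the inherited 'havueb' — it skipped the early Sevika changes, so it was borrowed from Ortorar.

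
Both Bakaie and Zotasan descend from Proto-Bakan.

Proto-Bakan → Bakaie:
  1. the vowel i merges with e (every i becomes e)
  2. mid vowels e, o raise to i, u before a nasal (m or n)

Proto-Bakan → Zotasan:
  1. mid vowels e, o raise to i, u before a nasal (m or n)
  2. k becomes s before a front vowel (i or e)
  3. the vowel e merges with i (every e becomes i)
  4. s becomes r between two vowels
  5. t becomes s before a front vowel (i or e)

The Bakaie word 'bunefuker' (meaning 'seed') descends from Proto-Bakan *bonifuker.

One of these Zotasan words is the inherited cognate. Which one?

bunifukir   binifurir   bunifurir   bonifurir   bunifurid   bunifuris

Zotasan: *bonifuker
  bonifuker → bunifuker   [pre-nasal raising]
  bunifuker → bunifuser   [palatalisation]
  bunifuser → bunifusir   [vowel merger]
  bunifusir → bunifurir   [rhotacism]
  bunifurir (rule 5 does not apply)
  giving Zotasan bunifurir.

bunifurir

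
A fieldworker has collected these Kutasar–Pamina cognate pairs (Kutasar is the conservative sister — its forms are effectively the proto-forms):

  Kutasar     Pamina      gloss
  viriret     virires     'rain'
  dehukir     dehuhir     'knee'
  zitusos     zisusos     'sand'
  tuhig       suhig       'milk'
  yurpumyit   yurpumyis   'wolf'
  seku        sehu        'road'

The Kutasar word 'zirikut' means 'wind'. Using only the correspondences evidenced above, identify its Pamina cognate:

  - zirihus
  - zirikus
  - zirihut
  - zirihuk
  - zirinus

zirihus

seku ~ sehu — Kutasar k corresponds to Pamina h between vowels (before a back vowel).
viriret ~ virires, yurpumyit ~ yurpumyis — Kutasar t corresponds to Pamina s word-finally.
Applying these to Kutasar 'zirikut':
  zirikut → zirihut   (k→h between vowels (before a back vowel))
  zirihut → zirihus   (t→s word-finally)
So the Pamina cognate is 'zirihus'.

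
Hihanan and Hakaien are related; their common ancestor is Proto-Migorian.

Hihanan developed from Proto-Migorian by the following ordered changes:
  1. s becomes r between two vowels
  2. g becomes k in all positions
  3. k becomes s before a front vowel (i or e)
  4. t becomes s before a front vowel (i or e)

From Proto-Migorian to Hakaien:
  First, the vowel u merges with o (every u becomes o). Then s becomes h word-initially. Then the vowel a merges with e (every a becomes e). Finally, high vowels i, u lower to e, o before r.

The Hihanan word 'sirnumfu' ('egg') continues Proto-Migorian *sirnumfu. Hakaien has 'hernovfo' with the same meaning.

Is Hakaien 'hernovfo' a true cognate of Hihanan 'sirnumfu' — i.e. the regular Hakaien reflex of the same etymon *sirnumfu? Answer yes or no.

no

Derive the expected Hakaien reflex of *sirnumfu:
Hakaien: *sirnumfu
  sirnumfu → sirnomfo   [vowel merger]
  sirnomfo → hirnomfo   [debuccalisation]
  hirnomfo (rule 3 does not apply)
  hirnomfo → hernomfo   [pre-rhotic lowering]
  giving Hakaien hernomfo.
The regular Hakaien reflex would be 'hernomfo', but the attested form is 'hernovfo'. The correspondence is irregular, so they are not cognates (the Hakaien form has a different source).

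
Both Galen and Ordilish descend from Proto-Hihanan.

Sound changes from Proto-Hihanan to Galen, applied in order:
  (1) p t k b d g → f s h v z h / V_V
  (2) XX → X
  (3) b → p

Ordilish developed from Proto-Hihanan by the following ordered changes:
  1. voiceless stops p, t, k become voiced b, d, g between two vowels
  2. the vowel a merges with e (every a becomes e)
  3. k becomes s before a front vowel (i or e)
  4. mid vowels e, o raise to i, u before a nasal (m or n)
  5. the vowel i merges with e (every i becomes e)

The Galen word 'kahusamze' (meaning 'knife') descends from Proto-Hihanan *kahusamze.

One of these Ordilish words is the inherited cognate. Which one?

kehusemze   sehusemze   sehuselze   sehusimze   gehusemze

sehusemze

Ordilish: *kahusamze
  kahusamze (rule 1 does not apply)
  kahusamze → kehusemze   [vowel merger]
  kehusemze → sehusemze   [palatalisation]
  sehusemze → sehusimze   [pre-nasal raising]
  sehusimze → sehusemze   [vowel merger]
  giving Ordilish sehusemze.
The other candidates each miss or misapply at least one Ordilish change.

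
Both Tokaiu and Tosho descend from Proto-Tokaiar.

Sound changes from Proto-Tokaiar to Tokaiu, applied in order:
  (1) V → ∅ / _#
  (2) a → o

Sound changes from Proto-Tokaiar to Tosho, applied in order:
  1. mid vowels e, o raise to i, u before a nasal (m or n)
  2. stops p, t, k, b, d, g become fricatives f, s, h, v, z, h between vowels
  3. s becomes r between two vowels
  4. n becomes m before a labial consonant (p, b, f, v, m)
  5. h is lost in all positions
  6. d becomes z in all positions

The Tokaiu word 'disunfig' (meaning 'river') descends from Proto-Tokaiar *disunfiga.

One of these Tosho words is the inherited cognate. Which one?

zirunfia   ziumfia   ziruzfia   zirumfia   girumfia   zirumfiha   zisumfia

Tosho: start from *disunfiga.
  rule 1: no change — disunfiga
  rule 2 (intervocalic lenition): disunfiga → disunfiha
  rule 3 (rhotacism): disunfiha → dirunfiha
  rule 4 (nasal place assimilation): dirunfiha → dirumfiha
  rule 5 (h-loss): dirumfiha → dirumfia
  rule 6 (unconditioned shift): dirumfia → zirumfia
  ⇒ Tosho zirumfia
Only 'zirumfia' matches the regular Tosho development of *disunfiga.

zirumfia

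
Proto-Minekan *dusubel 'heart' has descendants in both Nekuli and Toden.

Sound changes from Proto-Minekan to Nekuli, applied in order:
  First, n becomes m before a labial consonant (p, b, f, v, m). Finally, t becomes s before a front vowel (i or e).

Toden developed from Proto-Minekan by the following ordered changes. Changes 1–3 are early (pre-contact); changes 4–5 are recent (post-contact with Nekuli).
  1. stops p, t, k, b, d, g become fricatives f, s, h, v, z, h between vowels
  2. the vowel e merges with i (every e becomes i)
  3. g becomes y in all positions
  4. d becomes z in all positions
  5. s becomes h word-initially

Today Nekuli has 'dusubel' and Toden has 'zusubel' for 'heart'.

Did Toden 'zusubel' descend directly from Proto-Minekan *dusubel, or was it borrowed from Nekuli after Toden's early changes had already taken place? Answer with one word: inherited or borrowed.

If inherited, *dusubel would pass through all of Toden's changes:
Toden: start from *dusubel.
  rule 1 (intervocalic lenition): dusubel → dusuvel
  rule 2 (vowel merger): dusuvel → dusuvil
  rule 3: no change — dusuvil
  rule 4 (unconditioned shift): dusuvil → zusuvil
  rule 5: no change — zusuvil
  ⇒ Toden zusuvil
If borrowed from Nekuli 'dusubel' after the early changes, it would undergo only the recent ones:
  rule 4 (unconditioned shift): dusubel → zusubel
  rule 5 (debuccalisation): no change (zusubel)
  ⇒ as a loan: zusubel
Toden 'zusubel' matches the loan outcome 'zusubel', not the inherited 'zusuvil' — it skipped the early Toden changes, so it was borrowed from Nekuli.

borrowed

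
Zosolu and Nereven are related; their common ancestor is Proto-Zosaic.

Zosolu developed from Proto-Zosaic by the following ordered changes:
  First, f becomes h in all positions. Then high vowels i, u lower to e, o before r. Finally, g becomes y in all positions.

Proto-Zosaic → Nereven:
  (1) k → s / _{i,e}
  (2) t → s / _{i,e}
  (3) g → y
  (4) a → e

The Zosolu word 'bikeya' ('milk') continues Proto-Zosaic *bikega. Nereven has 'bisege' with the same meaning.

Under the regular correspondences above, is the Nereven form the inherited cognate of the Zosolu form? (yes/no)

no

Derive the expected Nereven reflex of *bikega:
Nereven: *bikega
  bikega → bisega   [palatalisation]
  bisega (rule 2 does not apply)
  bisega → biseya   [unconditioned shift]
  biseya → biseye   [vowel merger]
  giving Nereven biseye.
The regular Nereven reflex would be 'biseye', but the attested form is 'bisege'. The correspondence is irregular, so they are not cognates (the Nereven form has a different source).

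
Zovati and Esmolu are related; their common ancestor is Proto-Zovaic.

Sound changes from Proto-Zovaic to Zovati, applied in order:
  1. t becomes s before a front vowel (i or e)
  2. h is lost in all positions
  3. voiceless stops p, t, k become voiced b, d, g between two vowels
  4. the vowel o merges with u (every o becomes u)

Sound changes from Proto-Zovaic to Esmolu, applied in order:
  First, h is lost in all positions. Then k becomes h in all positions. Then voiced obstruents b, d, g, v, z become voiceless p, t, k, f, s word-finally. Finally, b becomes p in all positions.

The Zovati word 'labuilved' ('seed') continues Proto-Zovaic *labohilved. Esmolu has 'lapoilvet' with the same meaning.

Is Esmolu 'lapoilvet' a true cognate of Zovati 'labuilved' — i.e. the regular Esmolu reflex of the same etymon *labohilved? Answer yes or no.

yes

Derive the expected Esmolu reflex of *labohilved:
Esmolu: *labohilved > laboilved > laboilvet > lapoilvet  (by h-loss, final devoicing, unconditioned shift)
Esmolu 'lapoilvet' matches the regular reflex exactly, so the pair is cognate.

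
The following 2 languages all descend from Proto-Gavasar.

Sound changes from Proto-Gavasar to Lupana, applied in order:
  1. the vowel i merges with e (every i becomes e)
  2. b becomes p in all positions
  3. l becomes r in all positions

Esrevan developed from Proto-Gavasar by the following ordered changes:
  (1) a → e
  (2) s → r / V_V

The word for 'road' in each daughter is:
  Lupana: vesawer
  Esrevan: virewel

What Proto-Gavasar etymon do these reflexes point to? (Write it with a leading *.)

Position 7: Lupana has r, Esrevan has l. Esrevan preserves l here (none of its changes turn any other segment into l), so the proto-segment is *l.
Position 2: Lupana has e, Esrevan has i. Esrevan preserves i here (none of its changes turn any other segment into i), so the proto-segment is *i.
Position 3: Lupana has s, Esrevan has r. Lupana preserves s here (none of its changes turn any other segment into s), so the proto-segment is *s.
Verify the candidate proto-form against each daughter:
Lupana: *visawel > vesawel > vesawer  (by vowel merger, unconditioned shift)
Esrevan: *visawel > visewel > virewel  (by vowel merger, rhotacism)
Only *visawel yields all of Lupana vesawer, Esrevan virewel.

*visawel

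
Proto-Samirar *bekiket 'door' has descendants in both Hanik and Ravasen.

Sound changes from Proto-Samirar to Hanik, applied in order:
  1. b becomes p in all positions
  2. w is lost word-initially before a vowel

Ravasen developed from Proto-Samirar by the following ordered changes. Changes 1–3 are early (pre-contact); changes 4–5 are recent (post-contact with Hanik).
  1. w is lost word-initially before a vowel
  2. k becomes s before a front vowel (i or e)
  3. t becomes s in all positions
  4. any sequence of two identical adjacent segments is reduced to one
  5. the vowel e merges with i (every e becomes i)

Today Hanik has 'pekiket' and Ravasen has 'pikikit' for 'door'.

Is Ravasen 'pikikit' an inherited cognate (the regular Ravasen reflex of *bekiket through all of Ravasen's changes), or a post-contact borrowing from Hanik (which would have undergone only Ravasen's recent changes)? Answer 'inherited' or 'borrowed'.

If inherited, *bekiket would pass through all of Ravasen's changes:
Ravasen: *bekiket
  bekiket (rule 1 does not apply)
  bekiket → besiset   [palatalisation]
  besiset → besises   [unconditioned shift]
  besises (rule 4 does not apply)
  besises → bisisis   [vowel merger]
  giving Ravasen bisisis.
If borrowed from Hanik 'pekiket' after the early changes, it would undergo only the recent ones:
  rule 4 (degemination): no change (pekiket)
  rule 5 (vowel merger): pekiket → pikikit
  ⇒ as a loan: pikikit
Ravasen 'pikikit' matches the loan outcome 'pikikit', not the inherited 'bisisis' — it skipped the early Ravasen changes, so it was borrowed from Hanik.

borrowed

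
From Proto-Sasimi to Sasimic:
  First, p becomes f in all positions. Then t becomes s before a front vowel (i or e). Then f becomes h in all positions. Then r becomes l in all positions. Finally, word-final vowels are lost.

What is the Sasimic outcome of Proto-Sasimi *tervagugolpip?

selvagugolhih

Sasimic: start from *tervagugolpip.
  rule 1 (unconditioned shift): tervagugolpip → tervagugolfif
  rule 2 (palatalisation): tervagugolfif → servagugolfif
  rule 3 (unconditioned shift): servagugolfif → servagugolhih
  rule 4 (unconditioned shift): servagugolhih → selvagugolhih
  rule 5: no change — selvagugolhih
  ⇒ Sasimic selvagugolhih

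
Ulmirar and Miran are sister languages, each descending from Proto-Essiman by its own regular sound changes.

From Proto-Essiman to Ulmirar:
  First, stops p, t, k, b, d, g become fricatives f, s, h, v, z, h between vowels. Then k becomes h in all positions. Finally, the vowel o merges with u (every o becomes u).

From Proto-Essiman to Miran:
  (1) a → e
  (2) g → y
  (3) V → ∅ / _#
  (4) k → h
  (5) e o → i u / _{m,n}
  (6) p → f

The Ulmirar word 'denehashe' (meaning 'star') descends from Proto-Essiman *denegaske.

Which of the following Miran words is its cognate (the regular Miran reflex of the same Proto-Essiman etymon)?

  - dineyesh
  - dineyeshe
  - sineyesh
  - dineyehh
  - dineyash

dineyesh

Miran: *denegaske
  denegaske → denegeske   [vowel merger]
  denegeske → deneyeske   [unconditioned shift]
  deneyeske → deneyesk   [apocope]
  deneyesk → deneyesh   [unconditioned shift]
  deneyesh → dineyesh   [pre-nasal raising]
  dineyesh (rule 6 does not apply)
  giving Miran dineyesh.
Among the options, 'dineyesh' alone shows every Miran change applied in order.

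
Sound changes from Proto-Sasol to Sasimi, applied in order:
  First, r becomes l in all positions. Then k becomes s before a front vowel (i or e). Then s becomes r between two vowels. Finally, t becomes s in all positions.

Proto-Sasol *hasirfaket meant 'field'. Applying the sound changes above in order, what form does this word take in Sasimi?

harilfares

Sasimi: *hasirfaket > hasilfaket > hasilfaset > harilfaret > harilfares  (by unconditioned shift, palatalisation, rhotacism, unconditioned shift)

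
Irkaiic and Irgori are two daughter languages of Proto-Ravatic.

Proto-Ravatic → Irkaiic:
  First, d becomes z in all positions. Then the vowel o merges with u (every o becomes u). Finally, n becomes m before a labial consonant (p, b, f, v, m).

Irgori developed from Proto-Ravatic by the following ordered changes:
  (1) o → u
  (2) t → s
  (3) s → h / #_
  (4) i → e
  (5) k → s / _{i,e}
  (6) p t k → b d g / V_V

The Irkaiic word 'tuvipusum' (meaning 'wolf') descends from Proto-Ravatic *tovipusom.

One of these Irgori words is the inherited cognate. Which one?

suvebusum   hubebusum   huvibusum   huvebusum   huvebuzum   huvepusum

Irgori: start from *tovipusom.
  rule 1 (vowel merger): tovipusom → tuvipusum
  rule 2 (unconditioned shift): tuvipusum → suvipusum
  rule 3 (debuccalisation): suvipusum → huvipusum
  rule 4 (vowel merger): huvipusum → huvepusum
  rule 5: no change — huvepusum
  rule 6 (intervocalic voicing): huvepusum → huvebusum
  ⇒ Irgori huvebusum
Only 'huvebusum' matches the regular Irgori development of *tovipusom.

huvebusum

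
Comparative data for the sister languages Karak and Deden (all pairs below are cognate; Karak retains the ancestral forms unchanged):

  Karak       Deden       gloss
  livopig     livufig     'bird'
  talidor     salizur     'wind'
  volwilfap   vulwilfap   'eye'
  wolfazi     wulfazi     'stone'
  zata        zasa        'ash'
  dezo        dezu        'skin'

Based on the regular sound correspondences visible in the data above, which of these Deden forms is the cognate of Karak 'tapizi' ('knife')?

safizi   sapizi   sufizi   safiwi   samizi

talidor ~ salizur — Karak t corresponds to Deden s word-initially before a back vowel.
livopig ~ livufig — Karak p corresponds to Deden f between vowels (before a front vowel).
Applying these to Karak 'tapizi':
  tapizi → sapizi   (t→s word-initially before a back vowel)
  sapizi → safizi   (p→f between vowels (before a front vowel))
So the Deden cognate is 'safizi'.

safizi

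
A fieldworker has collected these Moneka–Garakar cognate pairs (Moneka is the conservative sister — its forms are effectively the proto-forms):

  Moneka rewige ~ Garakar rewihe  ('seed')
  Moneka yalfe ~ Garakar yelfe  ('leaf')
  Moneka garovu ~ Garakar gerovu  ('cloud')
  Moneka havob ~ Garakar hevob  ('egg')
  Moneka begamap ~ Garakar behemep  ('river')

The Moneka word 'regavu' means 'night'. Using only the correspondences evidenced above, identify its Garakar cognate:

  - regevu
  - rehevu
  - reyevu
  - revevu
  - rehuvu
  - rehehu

begamap ~ behemep — Moneka g corresponds to Garakar h between vowels (before a back vowel).
havob ~ hevob — Moneka a corresponds to Garakar e after a consonant, before a labial obstruent.
Applying these to Moneka 'regavu':
  regavu → rehavu   (g→h between vowels (before a back vowel))
  rehavu → rehevu   (a→e after a consonant, before a labial obstruent)
So the Garakar cognate is 'rehevu'.

rehevu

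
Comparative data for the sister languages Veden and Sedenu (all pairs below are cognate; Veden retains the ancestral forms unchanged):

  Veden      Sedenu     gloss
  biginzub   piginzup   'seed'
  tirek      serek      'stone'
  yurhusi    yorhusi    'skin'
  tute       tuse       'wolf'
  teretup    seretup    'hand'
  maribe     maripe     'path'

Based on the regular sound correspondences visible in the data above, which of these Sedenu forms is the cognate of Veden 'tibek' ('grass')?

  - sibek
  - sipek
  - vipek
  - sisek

sipek

tirek ~ serek — Veden t corresponds to Sedenu s word-initially before a front vowel.
maribe ~ maripe — Veden b corresponds to Sedenu p between vowels (before a front vowel).
Applying these to Veden 'tibek':
  tibek → sibek   (t→s word-initially before a front vowel)
  sibek → sipek   (b→p between vowels (before a front vowel))
So the Sedenu cognate is 'sipek'.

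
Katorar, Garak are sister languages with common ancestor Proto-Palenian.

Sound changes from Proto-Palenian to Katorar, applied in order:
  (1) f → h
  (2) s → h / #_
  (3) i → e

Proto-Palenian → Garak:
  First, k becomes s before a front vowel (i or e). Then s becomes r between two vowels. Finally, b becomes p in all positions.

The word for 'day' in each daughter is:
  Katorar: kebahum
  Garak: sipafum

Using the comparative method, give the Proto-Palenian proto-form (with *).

Position 2: Katorar has e, Garak has i. Garak preserves i here (none of its changes turn any other segment into i), so the proto-segment is *i.
Position 3: Katorar has b, Garak has p. Katorar preserves b here (none of its changes turn any other segment into b), so the proto-segment is *b.
Continuing position by position gives *kibafum; check it forward:
Katorar: *kibafum
  kibafum → kibahum   [unconditioned shift]
  kibahum (rule 2 does not apply)
  kibahum → kebahum   [vowel merger]
  giving Katorar kebahum.
Garak: start from *kibafum.
  rule 1 (palatalisation): kibafum → sibafum
  rule 2: no change — sibafum
  rule 3 (unconditioned shift): sibafum → sipafum
  ⇒ Garak sipafum
*kibafum is the unique common source.

*kibafum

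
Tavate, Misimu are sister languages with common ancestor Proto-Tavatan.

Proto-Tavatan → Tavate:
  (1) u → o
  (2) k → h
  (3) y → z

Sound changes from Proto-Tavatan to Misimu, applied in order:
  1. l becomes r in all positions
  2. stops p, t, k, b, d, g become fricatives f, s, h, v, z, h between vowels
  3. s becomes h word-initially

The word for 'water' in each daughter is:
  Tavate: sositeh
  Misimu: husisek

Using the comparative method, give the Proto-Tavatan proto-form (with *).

*susitek

Position 5: Tavate has t, Misimu has s. Tavate preserves t here (none of its changes turn any other segment into t), so the proto-segment is *t.
Position 2: Tavate has o, Misimu has u. Misimu preserves u here (none of its changes turn any other segment into u), so the proto-segment is *u.
Position 7: Tavate has h, Misimu has k. Misimu preserves k here (none of its changes turn any other segment into k), so the proto-segment is *k.
Verify the candidate proto-form against each daughter:
Tavate: *susitek
  susitek → sositek   [vowel merger]
  sositek → sositeh   [unconditioned shift]
  sositeh (rule 3 does not apply)
  giving Tavate sositeh.
Misimu: start from *susitek.
  rule 1: no change — susitek
  rule 2 (intervocalic lenition): susitek → susisek
  rule 3 (debuccalisation): susisek → husisek
  ⇒ Misimu husisek
Only *susitek yields all of Tavate sositeh, Misimu husisek.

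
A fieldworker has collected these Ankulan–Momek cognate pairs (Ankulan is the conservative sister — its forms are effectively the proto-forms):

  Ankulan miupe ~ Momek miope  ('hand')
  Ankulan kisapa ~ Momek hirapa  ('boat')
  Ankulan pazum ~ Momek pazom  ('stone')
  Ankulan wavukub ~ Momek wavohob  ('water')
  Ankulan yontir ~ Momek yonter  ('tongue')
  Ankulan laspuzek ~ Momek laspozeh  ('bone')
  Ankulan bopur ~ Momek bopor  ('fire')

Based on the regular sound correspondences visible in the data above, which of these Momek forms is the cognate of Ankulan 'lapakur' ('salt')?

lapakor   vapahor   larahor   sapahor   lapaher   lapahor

wavukub ~ wavohob — Ankulan k corresponds to Momek h between vowels (before a back vowel).
bopur ~ bopor — Ankulan u corresponds to Momek o after a consonant, before r.
Applying these to Ankulan 'lapakur':
  lapakur → lapahur   (k→h between vowels (before a back vowel))
  lapahur → lapahor   (u→o after a consonant, before r)
So the Momek cognate is 'lapahor'.

lapahor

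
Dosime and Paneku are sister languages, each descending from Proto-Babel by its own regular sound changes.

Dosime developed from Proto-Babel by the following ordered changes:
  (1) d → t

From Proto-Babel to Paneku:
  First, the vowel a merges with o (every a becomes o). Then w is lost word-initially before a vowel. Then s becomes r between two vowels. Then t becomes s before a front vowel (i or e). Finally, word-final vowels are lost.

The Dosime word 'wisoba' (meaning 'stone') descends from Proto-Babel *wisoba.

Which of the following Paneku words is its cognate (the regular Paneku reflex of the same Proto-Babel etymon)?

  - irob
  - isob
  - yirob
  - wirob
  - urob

irob

Paneku: *wisoba
  wisoba → wisobo   [vowel merger]
  wisobo → isobo   [glide loss]
  isobo → irobo   [rhotacism]
  irobo (rule 4 does not apply)
  irobo → irob   [apocope]
  giving Paneku irob.
Only 'irob' matches the regular Paneku development of *wisoba.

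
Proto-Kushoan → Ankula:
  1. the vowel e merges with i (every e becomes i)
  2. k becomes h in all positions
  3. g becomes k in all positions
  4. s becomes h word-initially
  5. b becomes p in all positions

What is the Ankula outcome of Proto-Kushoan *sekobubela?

Ankula: start from *sekobubela.
  rule 1 (vowel merger): sekobubela → sikobubila
  rule 2 (unconditioned shift): sikobubila → sihobubila
  rule 3: no change — sihobubila
  rule 4 (debuccalisation): sihobubila → hihobubila
  rule 5 (unconditioned shift): hihobubila → hihopupila
  ⇒ Ankula hihopupila

hihopupila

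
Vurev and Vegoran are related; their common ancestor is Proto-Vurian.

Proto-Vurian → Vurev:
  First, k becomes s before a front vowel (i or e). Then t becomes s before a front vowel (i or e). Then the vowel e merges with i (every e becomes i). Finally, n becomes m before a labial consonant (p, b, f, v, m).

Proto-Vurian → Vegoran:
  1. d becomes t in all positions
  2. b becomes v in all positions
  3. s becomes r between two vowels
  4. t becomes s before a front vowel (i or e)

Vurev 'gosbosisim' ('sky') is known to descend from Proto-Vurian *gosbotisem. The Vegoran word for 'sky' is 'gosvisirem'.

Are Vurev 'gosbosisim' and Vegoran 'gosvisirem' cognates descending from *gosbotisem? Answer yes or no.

Derive the expected Vegoran reflex of *gosbotisem:
Vegoran: start from *gosbotisem.
  rule 1: no change — gosbotisem
  rule 2 (unconditioned shift): gosbotisem → gosvotisem
  rule 3 (rhotacism): gosvotisem → gosvotirem
  rule 4 (palatalisation): gosvotirem → gosvosirem
  ⇒ Vegoran gosvosirem
The regular Vegoran reflex would be 'gosvosirem', but the attested form is 'gosvisirem'. The correspondence is irregular, so they are not cognates (the Vegoran form has a different source).

no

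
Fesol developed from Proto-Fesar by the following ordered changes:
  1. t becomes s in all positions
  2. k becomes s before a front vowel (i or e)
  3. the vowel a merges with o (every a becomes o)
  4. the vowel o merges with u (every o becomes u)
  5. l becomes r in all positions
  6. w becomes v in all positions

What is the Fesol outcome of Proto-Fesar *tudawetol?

suduvesur

Fesol: *tudawetol > sudawesol > sudowesol > suduwesul > suduwesur > suduvesur  (by unconditioned shift, vowel merger, vowel merger, unconditioned shift, unconditioned shift)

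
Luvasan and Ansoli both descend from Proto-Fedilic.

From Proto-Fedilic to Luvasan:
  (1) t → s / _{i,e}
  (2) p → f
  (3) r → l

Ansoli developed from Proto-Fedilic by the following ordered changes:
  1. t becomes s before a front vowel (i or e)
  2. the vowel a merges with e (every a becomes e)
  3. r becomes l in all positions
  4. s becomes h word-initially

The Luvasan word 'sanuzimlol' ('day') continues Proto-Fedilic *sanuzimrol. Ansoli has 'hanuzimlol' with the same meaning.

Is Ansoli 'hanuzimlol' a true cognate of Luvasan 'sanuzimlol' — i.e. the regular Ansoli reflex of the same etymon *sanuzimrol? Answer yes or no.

no

Derive the expected Ansoli reflex of *sanuzimrol:
Ansoli: *sanuzimrol
  sanuzimrol (rule 1 does not apply)
  sanuzimrol → senuzimrol   [vowel merger]
  senuzimrol → senuzimlol   [unconditioned shift]
  senuzimlol → henuzimlol   [debuccalisation]
  giving Ansoli henuzimlol.
The regular Ansoli reflex would be 'henuzimlol', but the attested form is 'hanuzimlol'. The correspondence is irregular, so they are not cognates (the Ansoli form has a different source).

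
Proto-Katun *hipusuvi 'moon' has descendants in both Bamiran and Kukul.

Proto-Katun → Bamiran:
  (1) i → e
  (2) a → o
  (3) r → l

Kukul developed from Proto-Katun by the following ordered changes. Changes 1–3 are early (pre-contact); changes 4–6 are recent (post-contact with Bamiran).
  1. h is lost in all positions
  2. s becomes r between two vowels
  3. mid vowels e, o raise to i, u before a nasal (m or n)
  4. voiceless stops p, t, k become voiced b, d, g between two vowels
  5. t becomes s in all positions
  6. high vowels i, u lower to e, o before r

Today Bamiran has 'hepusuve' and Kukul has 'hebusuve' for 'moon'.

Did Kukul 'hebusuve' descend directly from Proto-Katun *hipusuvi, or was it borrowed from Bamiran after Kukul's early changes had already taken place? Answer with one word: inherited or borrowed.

If inherited, *hipusuvi would pass through all of Kukul's changes:
Kukul: *hipusuvi > ipusuvi > ipuruvi > iburuvi > iboruvi  (by h-loss, rhotacism, intervocalic voicing, pre-rhotic lowering)
If borrowed from Bamiran 'hepusuve' after the early changes, it would undergo only the recent ones:
  rule 4 (intervocalic voicing): hepusuve → hebusuve
  rule 5 (unconditioned shift): no change (hebusuve)
  rule 6 (pre-rhotic lowering): no change (hebusuve)
  ⇒ as a loan: hebusuve
Kukul 'hebusuve' matches the loan outcome 'hebusuve', not the inherited 'iboruvi' — it skipped the early Kukul changes, so it was borrowed from Bamiran.

borrowed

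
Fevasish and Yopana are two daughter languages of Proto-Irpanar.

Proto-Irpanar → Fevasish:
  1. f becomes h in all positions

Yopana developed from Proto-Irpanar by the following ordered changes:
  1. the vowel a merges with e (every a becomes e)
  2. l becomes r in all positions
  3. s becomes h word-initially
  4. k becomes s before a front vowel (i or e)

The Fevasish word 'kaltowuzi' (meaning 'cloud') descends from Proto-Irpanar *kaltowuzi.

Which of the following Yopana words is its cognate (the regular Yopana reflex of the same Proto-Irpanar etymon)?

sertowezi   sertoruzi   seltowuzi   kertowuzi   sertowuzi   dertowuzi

sertowuzi

Yopana: *kaltowuzi
  kaltowuzi → keltowuzi   [vowel merger]
  keltowuzi → kertowuzi   [unconditioned shift]
  kertowuzi (rule 3 does not apply)
  kertowuzi → sertowuzi   [palatalisation]
  giving Yopana sertowuzi.
Among the options, 'sertowuzi' alone shows every Yopana change applied in order.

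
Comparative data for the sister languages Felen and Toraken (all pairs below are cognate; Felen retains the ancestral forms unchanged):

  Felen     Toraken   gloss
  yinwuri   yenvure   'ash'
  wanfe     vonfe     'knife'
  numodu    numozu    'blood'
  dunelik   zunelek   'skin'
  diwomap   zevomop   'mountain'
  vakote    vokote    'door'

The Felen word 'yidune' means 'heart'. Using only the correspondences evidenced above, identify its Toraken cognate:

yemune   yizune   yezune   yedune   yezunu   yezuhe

yezune

dunelik ~ zunelek, diwomap ~ zevomop — Felen i corresponds to Toraken e after a consonant, before a consonant other than r, m, n, p, b, f, v.
numodu ~ numozu — Felen d corresponds to Toraken z between vowels (before a back vowel).
Applying these to Felen 'yidune':
  yidune → yedune   (i→e after a consonant, before a consonant other than r, m, n, p, b, f, v)
  yedune → yezune   (d→z between vowels (before a back vowel))
So the Toraken cognate is 'yezune'.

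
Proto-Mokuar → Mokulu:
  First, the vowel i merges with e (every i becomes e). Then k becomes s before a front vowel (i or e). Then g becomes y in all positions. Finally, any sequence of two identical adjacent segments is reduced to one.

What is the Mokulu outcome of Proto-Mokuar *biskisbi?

Mokulu: start from *biskisbi.
  rule 1 (vowel merger): biskisbi → beskesbe
  rule 2 (palatalisation): beskesbe → bessesbe
  rule 3: no change — bessesbe
  rule 4 (degemination): bessesbe → besesbe
  ⇒ Mokulu besesbe

besesbe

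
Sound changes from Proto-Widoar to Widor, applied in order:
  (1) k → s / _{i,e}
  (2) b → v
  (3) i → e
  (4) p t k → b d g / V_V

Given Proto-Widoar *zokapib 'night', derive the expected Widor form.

Widor: *zokapib
  zokapib (rule 1 does not apply)
  zokapib → zokapiv   [unconditioned shift]
  zokapiv → zokapev   [vowel merger]
  zokapev → zogabev   [intervocalic voicing]
  giving Widor zogabev.

zogabev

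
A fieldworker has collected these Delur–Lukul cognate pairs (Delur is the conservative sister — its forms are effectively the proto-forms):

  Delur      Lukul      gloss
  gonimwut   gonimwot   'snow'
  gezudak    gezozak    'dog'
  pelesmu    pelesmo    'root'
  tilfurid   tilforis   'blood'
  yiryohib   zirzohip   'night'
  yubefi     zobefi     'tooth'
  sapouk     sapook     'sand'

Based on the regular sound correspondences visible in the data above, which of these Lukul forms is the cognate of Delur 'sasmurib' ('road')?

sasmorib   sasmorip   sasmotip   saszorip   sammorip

sasmorip

tilfurid ~ tilforis — Delur u corresponds to Lukul o after a consonant, before r.
yiryohib ~ zirzohip — Delur b corresponds to Lukul p word-finally.
Applying these to Delur 'sasmurib':
  sasmurib → sasmorib   (u→o after a consonant, before r)
  sasmorib → sasmorip   (b→p word-finally)
So the Lukul cognate is 'sasmorip'.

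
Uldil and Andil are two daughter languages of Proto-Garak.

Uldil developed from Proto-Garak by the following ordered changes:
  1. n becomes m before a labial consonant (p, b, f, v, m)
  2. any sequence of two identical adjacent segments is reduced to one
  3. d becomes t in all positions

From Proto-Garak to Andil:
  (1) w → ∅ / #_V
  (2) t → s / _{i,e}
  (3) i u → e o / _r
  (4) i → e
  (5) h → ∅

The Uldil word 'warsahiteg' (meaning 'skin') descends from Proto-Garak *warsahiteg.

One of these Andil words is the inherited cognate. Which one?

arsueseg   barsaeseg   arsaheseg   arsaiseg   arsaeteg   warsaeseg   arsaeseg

arsaeseg

Andil: *warsahiteg > arsahiteg > arsahiseg > arsaheseg > arsaeseg  (by glide loss, palatalisation, vowel merger, h-loss)
Only 'arsaeseg' matches the regular Andil development of *warsahiteg.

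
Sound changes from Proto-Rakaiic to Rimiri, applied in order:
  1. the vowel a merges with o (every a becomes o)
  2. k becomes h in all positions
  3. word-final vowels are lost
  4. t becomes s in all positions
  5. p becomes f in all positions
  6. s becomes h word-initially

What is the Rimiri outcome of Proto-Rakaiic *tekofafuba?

hehofofub

Rimiri: start from *tekofafuba.
  rule 1 (vowel merger): tekofafuba → tekofofubo
  rule 2 (unconditioned shift): tekofofubo → tehofofubo
  rule 3 (apocope): tehofofubo → tehofofub
  rule 4 (unconditioned shift): tehofofub → sehofofub
  rule 5: no change — sehofofub
  rule 6 (debuccalisation): sehofofub → hehofofub
  ⇒ Rimiri hehofofub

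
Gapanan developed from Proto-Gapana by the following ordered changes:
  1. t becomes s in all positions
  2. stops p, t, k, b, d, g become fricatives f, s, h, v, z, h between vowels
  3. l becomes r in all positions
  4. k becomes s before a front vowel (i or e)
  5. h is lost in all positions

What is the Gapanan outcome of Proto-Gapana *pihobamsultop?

Gapanan: *pihobamsultop > pihobamsulsop > pihovamsulsop > pihovamsursop > piovamsursop  (by unconditioned shift, intervocalic lenition, unconditioned shift, h-loss)

piovamsursop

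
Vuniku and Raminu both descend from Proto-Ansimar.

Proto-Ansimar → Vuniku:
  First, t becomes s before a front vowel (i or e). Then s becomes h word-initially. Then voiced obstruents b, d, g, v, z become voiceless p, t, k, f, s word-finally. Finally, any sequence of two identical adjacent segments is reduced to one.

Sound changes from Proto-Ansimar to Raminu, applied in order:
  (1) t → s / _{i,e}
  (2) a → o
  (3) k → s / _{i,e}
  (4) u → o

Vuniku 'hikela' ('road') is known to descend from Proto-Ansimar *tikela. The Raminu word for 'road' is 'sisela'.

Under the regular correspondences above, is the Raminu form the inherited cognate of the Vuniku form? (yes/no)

Derive the expected Raminu reflex of *tikela:
Raminu: *tikela
  tikela → sikela   [palatalisation]
  sikela → sikelo   [vowel merger]
  sikelo → siselo   [palatalisation]
  siselo (rule 4 does not apply)
  giving Raminu siselo.
The regular Raminu reflex would be 'siselo', but the attested form is 'sisela'. The correspondence is irregular, so they are not cognates (the Raminu form has a different source).

no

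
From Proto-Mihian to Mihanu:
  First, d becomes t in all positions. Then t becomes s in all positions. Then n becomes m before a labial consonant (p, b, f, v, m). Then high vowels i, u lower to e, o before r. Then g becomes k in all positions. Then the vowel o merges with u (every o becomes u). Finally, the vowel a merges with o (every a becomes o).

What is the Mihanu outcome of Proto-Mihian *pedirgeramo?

Mihanu: *pedirgeramo
  pedirgeramo → petirgeramo   [unconditioned shift]
  petirgeramo → pesirgeramo   [unconditioned shift]
  pesirgeramo (rule 3 does not apply)
  pesirgeramo → pesergeramo   [pre-rhotic lowering]
  pesergeramo → peserkeramo   [unconditioned shift]
  peserkeramo → peserkeramu   [vowel merger]
  peserkeramu → peserkeromu   [vowel merger]
  giving Mihanu peserkeromu.

peserkeromu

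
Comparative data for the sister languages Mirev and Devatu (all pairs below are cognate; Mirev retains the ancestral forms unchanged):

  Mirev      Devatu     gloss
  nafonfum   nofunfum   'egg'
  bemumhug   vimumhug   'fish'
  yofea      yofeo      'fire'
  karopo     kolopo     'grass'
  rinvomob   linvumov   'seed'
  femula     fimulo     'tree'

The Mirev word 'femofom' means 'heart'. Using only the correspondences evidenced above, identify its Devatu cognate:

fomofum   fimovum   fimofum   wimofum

fimofum

bemumhug ~ vimumhug, femula ~ fimulo — Mirev e corresponds to Devatu i after a consonant, before a nasal.
rinvomob ~ linvumov — Mirev o corresponds to Devatu u after a consonant, before a nasal.
Applying these to Mirev 'femofom':
  femofom → fimofom   (e→i after a consonant, before a nasal)
  fimofom → fimofum   (o→u after a consonant, before a nasal)
So the Devatu cognate is 'fimofum'.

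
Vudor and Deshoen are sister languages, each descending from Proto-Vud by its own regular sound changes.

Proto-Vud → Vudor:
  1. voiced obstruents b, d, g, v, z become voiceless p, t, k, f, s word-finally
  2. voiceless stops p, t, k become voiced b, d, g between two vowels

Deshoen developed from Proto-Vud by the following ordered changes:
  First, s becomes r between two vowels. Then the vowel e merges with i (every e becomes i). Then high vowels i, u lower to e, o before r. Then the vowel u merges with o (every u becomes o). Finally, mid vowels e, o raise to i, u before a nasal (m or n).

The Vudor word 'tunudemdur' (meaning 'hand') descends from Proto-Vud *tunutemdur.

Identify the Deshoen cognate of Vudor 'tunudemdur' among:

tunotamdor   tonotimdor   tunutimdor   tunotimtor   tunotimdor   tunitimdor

Deshoen: *tunutemdur
  tunutemdur (rule 1 does not apply)
  tunutemdur → tunutimdur   [vowel merger]
  tunutimdur → tunutimdor   [pre-rhotic lowering]
  tunutimdor → tonotimdor   [vowel merger]
  tonotimdor → tunotimdor   [pre-nasal raising]
  giving Deshoen tunotimdor.

tunotimdor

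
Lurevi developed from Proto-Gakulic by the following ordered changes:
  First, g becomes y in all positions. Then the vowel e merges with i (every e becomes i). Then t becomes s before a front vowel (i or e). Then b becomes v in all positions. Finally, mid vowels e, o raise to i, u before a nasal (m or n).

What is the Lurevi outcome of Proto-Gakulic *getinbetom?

yisinvitum

Lurevi: *getinbetom
  getinbetom → yetinbetom   [unconditioned shift]
  yetinbetom → yitinbitom   [vowel merger]
  yitinbitom → yisinbitom   [palatalisation]
  yisinbitom → yisinvitom   [unconditioned shift]
  yisinvitom → yisinvitum   [pre-nasal raising]
  giving Lurevi yisinvitum.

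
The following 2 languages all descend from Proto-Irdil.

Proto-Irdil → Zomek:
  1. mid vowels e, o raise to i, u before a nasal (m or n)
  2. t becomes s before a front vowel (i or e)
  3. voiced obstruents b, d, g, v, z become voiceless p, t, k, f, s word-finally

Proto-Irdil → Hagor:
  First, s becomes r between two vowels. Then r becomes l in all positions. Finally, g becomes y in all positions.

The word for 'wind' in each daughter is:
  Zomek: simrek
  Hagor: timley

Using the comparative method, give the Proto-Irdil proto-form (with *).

Position 6: Zomek has k, Hagor has y. Taking the neighbouring segments as reconstructed: Zomek k could go back to *k or *g; Hagor y could go back to *g or *y — the one source consistent with every daughter is *g.
Position 1: Zomek has s, Hagor has t. Hagor preserves t here (none of its changes turn any other segment into t), so the proto-segment is *t.
Continuing position by position gives *timreg; check it forward:
Zomek: *timreg
  timreg (rule 1 does not apply)
  timreg → simreg   [palatalisation]
  simreg → simrek   [final devoicing]
  giving Zomek simrek.
Hagor: start from *timreg.
  rule 1: no change — timreg
  rule 2 (unconditioned shift): timreg → timleg
  rule 3 (unconditioned shift): timleg → timley
  ⇒ Hagor timley
*timreg is the unique common source.

*timreg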